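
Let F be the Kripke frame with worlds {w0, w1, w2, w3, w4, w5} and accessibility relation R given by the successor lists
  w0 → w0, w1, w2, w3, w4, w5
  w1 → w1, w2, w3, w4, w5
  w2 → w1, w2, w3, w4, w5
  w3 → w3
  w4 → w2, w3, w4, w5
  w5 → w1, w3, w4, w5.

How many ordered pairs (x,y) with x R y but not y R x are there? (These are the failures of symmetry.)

11

Enumerating: (w0,w1), (w0,w2), (w0,w3), (w0,w4), (w0,w5), (w1,w3), (w1,w4), (w2,w3), (w2,w5), (w4,w3), (w5,w3).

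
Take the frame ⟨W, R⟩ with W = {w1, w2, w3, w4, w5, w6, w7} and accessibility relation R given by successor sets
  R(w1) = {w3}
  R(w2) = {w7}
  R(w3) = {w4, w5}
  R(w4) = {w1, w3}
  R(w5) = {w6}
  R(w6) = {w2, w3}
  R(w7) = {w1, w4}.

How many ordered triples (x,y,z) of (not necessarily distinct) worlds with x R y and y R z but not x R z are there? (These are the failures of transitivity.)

16

Enumerating: (w1,w3,w4), (w1,w3,w5), (w2,w7,w1), (w2,w7,w4), (w3,w4,w1), (w3,w4,w3), (w3,w5,w6), (w4,w3,w4), (w4,w3,w5), (w5,w6,w2), (w5,w6,w3), (w6,w2,w7), (w6,w3,w4), (w6,w3,w5), (w7,w1,w3), (w7,w4,w3).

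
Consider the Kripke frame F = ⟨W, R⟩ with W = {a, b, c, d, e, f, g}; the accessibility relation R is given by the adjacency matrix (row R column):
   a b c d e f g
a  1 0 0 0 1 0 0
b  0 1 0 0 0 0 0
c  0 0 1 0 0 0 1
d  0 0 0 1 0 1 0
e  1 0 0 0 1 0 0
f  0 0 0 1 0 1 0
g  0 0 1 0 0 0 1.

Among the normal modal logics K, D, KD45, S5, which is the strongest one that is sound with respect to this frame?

S5

Serial (axiom D): yes — every world has a successor (e.g. a R a).
Euclidean (axiom 5): yes — any two successors of a common world are R-related.
Transitive (axiom 4): yes — every two-step R-path is closed by a direct edge.
Reflexive (axiom T): yes — every world is R-related to itself.
So F validates K, D, KD45, S5. The strongest is S5.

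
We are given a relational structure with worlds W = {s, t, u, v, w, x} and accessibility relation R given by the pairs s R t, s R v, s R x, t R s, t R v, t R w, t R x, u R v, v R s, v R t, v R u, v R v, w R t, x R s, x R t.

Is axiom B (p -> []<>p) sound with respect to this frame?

The schema B characterises exactly the symmetric frames.
Symmetric: yes — every pair in R has its reverse in R.

Yes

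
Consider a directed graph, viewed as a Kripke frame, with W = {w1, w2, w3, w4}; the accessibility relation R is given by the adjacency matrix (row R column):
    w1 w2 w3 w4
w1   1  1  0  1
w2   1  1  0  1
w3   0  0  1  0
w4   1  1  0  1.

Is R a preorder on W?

Reflexive: yes — every world is R-related to itself.
Transitive: yes — every two-step R-path is closed by a direct edge.
So R is a preorder.

Yes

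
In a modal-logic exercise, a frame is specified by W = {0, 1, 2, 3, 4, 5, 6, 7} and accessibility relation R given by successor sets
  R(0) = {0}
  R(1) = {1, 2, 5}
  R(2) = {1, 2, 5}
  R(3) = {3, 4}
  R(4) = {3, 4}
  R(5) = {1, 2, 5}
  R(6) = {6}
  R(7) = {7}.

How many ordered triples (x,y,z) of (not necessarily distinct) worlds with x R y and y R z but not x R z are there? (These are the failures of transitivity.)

R is transitive; there are no such tuples.

0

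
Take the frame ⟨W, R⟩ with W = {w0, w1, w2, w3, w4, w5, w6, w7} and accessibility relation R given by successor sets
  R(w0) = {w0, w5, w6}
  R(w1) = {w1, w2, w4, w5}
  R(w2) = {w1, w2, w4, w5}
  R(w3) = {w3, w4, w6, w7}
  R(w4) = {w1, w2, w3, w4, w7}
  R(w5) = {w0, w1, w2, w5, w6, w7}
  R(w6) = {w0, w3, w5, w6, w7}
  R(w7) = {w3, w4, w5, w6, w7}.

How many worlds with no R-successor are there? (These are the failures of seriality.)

R is serial; there are no such worlds.

0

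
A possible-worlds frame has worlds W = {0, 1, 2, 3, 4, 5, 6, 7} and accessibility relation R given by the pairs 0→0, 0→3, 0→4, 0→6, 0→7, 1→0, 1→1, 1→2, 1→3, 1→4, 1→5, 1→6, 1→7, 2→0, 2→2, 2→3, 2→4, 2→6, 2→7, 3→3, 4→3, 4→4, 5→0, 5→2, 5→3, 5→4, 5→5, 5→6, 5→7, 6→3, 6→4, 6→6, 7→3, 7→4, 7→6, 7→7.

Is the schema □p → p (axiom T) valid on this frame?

The schema T characterises exactly the reflexive frames.
Reflexive: yes — every world is R-related to itself.

Yes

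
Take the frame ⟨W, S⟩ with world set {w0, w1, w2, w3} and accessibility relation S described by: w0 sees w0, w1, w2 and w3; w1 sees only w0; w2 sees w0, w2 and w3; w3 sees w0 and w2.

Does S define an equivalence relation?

Reflexive: no — w1 is not related to itself.
Symmetric: yes — every pair in S has its reverse in S.
Transitive: no — w1 S w0 and w0 S w2, but not w1 S w2.
So S is not an equivalence relation.

No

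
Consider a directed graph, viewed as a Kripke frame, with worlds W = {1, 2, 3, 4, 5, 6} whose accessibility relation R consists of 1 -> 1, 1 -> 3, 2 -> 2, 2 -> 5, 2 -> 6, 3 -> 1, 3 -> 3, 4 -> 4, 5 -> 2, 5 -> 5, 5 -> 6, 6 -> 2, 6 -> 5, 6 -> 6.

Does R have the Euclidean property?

Euclidean: yes — any two successors of a common world are R-related.

Yes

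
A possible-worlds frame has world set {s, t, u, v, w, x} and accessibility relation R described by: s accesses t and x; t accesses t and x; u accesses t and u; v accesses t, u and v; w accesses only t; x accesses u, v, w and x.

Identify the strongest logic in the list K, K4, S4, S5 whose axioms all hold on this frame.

Transitive (axiom 4): no — s R x and x R u, but not s R u.
Reflexive (axiom T): no — s is not related to itself.
Euclidean (axiom 5): no — s R x and s R t, but not x R t.
So F validates K; K4 would additionally require R to be transitive. The strongest is K.

K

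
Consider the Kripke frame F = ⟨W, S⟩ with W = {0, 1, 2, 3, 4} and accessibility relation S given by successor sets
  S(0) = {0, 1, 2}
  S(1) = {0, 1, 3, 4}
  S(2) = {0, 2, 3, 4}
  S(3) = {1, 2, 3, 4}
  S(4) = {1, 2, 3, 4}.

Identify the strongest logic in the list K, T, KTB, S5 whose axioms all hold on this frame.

Reflexive (axiom T): yes — every world is S-related to itself.
Symmetric (axiom B): yes — every pair in S has its reverse in S.
Euclidean (axiom 5): no — 0 S 1 and 0 S 2, but not 1 S 2.
So F validates K, T, KTB; S5 would additionally require S to be Euclidean. The strongest is KTB.

KTB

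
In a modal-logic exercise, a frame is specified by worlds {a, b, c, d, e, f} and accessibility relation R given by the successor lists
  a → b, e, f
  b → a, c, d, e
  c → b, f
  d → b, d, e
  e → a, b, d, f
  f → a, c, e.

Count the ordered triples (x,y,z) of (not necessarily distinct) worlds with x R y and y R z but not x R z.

Enumerating: (a,b,a), (a,b,c), (a,b,d), (a,e,a), (a,e,d), (a,f,a), (a,f,c), (b,a,b), (b,a,f), (b,c,b), (b,c,f), (b,d,b), … and 26 more.
Total: 38.

38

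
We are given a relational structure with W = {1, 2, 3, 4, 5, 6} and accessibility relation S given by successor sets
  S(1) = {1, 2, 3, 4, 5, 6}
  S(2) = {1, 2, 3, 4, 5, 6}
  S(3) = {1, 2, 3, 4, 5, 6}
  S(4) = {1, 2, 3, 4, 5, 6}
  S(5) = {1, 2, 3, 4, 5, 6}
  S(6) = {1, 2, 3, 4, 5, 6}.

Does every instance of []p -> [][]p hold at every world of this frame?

Yes

Axiom 4 corresponds to the accessibility relation being transitive.
Transitive: yes — every two-step S-path is closed by a direct edge.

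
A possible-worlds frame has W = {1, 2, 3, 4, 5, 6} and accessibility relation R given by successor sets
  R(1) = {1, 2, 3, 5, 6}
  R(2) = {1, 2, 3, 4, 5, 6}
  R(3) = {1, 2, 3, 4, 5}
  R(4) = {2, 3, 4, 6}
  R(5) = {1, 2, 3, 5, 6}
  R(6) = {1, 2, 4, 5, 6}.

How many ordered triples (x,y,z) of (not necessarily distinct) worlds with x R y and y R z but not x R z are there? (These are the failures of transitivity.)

20

Enumerating: (1,2,4), (1,3,4), (1,6,4), (3,1,6), (3,2,6), (3,4,6), (3,5,6), (4,2,1), (4,2,5), (4,3,1), (4,3,5), (4,6,1), … and 8 more.
Total: 20.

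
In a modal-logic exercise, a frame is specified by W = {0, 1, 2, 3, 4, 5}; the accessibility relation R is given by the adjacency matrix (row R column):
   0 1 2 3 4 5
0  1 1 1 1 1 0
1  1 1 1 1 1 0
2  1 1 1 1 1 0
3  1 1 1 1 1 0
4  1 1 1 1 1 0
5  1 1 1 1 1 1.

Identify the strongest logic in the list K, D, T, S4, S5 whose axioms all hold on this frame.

S4

Serial (axiom D): yes — every world has a successor (e.g. 0 R 0).
Reflexive (axiom T): yes — every world is R-related to itself.
Transitive (axiom 4): yes — every two-step R-path is closed by a direct edge.
Euclidean (axiom 5): no — 5 R 0 and 5 R 5, but not 0 R 5.
So F validates K, D, T, S4; S5 would additionally require R to be Euclidean. The strongest is S4.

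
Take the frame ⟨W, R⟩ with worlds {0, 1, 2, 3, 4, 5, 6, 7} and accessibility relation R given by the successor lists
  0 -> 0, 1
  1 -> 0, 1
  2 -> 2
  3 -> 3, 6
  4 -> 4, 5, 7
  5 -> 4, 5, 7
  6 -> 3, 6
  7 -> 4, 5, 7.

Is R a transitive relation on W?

Transitive: yes — every two-step R-path is closed by a direct edge.

Yes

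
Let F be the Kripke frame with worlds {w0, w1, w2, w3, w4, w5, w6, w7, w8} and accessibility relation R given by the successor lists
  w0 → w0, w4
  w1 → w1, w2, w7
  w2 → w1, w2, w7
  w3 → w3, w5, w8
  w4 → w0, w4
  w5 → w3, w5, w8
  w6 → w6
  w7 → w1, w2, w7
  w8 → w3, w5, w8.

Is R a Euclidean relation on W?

Yes

Euclidean: yes — any two successors of a common world are R-related.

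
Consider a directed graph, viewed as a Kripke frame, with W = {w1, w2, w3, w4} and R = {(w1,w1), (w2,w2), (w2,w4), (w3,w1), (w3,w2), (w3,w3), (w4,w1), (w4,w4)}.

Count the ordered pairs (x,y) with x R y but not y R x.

Enumerating: (w2,w4), (w3,w1), (w3,w2), (w4,w1).

4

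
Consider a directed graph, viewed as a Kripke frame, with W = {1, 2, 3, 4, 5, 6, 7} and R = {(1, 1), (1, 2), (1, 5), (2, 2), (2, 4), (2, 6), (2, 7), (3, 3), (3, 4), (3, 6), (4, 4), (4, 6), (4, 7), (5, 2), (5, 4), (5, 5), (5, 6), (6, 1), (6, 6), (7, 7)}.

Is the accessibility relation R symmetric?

Symmetric: no — 1 R 2 but not 2 R 1.

No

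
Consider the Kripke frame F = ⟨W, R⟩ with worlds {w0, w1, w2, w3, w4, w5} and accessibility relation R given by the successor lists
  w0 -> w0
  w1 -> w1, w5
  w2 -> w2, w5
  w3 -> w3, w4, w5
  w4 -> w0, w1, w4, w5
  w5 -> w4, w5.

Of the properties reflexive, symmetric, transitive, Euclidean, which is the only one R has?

reflexive

Reflexive: yes — every world is R-related to itself.
Symmetric: no — w1 R w5 but not w5 R w1.
Transitive: no — w1 R w5 and w5 R w4, but not w1 R w4.
Euclidean: no — w4 R w0 and w4 R w1, but not w0 R w1.
Only reflexive holds.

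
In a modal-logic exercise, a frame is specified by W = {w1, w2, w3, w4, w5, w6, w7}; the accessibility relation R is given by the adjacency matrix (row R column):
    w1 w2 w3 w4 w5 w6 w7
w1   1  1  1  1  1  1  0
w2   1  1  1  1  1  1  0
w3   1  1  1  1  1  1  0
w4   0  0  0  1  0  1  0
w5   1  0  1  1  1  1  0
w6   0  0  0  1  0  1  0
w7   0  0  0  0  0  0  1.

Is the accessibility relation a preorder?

No

Reflexive: yes — every world is R-related to itself.
Transitive: no — w5 R w1 and w1 R w2, but not w5 R w2.
So R is not a preorder.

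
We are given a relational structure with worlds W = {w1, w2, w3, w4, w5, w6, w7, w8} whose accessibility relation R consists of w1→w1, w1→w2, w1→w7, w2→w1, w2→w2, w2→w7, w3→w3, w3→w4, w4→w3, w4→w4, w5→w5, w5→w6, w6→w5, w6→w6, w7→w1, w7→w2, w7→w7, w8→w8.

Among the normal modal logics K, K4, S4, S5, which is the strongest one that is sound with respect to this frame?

Transitive (axiom 4): yes — every two-step R-path is closed by a direct edge.
Reflexive (axiom T): yes — every world is R-related to itself.
Euclidean (axiom 5): yes — any two successors of a common world are R-related.
So F validates K, K4, S4, S5. The strongest is S5.

S5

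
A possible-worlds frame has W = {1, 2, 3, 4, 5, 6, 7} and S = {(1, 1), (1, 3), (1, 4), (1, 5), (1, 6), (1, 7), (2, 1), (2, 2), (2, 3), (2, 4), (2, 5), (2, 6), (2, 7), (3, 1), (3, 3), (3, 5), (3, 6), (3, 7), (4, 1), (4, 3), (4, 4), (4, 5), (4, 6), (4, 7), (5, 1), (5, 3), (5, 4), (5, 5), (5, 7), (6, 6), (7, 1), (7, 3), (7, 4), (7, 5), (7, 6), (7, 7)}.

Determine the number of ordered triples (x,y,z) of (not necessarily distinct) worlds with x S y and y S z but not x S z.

7

Enumerating: (3,1,4), (3,5,4), (3,7,4), (5,1,6), (5,3,6), (5,4,6), (5,7,6).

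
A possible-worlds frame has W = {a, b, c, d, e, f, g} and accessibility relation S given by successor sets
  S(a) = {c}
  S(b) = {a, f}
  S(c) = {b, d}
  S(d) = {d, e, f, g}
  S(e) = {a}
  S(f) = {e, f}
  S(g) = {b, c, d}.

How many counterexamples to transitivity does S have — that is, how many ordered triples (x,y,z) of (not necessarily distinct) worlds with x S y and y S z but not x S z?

Enumerating: (a,c,b), (a,c,d), (b,a,c), (b,f,e), (c,b,a), (c,b,f), (c,d,e), (c,d,f), (c,d,g), (d,e,a), (d,g,b), (d,g,c), … and 7 more.
Total: 19.

19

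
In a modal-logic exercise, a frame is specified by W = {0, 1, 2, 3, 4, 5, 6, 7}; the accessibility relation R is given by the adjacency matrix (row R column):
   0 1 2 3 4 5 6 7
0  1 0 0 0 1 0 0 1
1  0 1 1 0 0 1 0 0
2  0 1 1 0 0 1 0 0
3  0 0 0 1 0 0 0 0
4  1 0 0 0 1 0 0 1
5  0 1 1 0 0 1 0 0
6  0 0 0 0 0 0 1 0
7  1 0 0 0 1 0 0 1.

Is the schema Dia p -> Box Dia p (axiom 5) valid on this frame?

Yes

By correspondence theory, 5 is valid on a frame iff R is Euclidean.
Euclidean: yes — any two successors of a common world are R-related.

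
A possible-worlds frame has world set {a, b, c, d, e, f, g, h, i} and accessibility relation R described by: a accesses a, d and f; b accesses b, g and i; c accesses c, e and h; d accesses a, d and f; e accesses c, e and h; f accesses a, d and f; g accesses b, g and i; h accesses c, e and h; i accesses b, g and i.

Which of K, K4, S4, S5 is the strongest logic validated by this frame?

S5

Transitive (axiom 4): yes — every two-step R-path is closed by a direct edge.
Reflexive (axiom T): yes — every world is R-related to itself.
Euclidean (axiom 5): yes — any two successors of a common world are R-related.
So F validates K, K4, S4, S5. The strongest is S5.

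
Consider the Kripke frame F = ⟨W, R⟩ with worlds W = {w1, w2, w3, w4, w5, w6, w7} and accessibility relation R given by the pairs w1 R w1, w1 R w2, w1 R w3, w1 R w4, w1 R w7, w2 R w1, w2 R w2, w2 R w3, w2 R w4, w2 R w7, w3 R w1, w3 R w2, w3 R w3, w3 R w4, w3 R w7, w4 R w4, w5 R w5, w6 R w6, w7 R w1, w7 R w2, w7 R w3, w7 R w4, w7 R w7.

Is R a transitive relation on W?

Transitive: yes — every two-step R-path is closed by a direct edge.

Yes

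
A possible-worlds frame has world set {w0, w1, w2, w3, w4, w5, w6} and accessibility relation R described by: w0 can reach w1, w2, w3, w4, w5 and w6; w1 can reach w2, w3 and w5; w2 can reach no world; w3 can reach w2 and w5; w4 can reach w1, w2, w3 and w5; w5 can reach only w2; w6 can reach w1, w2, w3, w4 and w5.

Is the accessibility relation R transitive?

Transitive: yes — every two-step R-path is closed by a direct edge.

Yes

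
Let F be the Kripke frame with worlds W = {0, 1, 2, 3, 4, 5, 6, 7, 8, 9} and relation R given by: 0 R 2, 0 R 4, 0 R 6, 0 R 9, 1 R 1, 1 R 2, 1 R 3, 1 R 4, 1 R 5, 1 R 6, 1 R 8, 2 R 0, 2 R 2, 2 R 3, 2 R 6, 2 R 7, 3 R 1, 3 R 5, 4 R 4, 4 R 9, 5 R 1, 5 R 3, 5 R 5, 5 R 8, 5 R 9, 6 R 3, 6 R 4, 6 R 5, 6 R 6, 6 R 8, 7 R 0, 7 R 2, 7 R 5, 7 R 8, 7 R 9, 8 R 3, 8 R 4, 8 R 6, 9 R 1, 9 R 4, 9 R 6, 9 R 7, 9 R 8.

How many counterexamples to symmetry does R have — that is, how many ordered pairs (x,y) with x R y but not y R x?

22

Enumerating: (0,4), (0,6), (0,9), (1,2), (1,4), (1,6), (1,8), (2,3), (2,6), (5,8), (5,9), (6,3), … and 10 more.
Total: 22.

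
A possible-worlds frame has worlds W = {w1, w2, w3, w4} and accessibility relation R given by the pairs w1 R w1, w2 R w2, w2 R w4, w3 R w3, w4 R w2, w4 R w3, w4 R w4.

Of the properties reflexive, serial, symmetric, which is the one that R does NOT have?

Reflexive: yes — every world is R-related to itself.
Serial: yes — every world has a successor (e.g. w1 R w1).
Symmetric: no — w4 R w3 but not w3 R w4.
Only symmetric fails.

symmetric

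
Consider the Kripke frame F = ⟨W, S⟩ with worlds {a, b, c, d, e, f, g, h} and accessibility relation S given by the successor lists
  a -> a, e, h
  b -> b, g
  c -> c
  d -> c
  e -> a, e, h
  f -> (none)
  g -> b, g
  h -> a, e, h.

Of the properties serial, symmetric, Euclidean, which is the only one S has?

Serial: no — f has no S-successor.
Symmetric: no — d S c but not c S d.
Euclidean: yes — any two successors of a common world are S-related.
Only Euclidean holds.

Euclidean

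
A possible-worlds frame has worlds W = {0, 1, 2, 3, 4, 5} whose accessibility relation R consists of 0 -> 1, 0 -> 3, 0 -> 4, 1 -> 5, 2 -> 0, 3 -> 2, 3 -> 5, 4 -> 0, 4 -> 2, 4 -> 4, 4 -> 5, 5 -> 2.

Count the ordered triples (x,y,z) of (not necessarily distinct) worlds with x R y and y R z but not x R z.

14

Enumerating: (0,1,5), (0,3,2), (0,3,5), (0,4,0), (0,4,2), (0,4,5), (1,5,2), (2,0,1), (2,0,3), (2,0,4), (3,2,0), (4,0,1), (4,0,3), (5,2,0).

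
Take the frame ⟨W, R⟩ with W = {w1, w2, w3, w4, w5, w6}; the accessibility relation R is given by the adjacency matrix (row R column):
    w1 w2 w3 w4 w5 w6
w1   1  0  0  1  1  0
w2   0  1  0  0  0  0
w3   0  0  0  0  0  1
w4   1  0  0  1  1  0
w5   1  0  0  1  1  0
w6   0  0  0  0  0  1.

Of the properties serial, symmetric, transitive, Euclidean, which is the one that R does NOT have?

Serial: yes — every world has a successor (e.g. w1 R w1).
Symmetric: no — w3 R w6 but not w6 R w3.
Transitive: yes — every two-step R-path is closed by a direct edge.
Euclidean: yes — any two successors of a common world are R-related.
Only symmetric fails.

symmetric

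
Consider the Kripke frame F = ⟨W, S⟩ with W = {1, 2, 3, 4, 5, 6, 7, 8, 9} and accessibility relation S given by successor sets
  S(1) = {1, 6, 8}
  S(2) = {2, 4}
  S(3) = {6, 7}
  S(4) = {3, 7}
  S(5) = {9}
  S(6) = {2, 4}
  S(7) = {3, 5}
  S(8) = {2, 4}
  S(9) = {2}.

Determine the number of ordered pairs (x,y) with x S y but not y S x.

Enumerating: (1,6), (1,8), (2,4), (3,6), (4,3), (4,7), (5,9), (6,2), (6,4), (7,5), (8,2), (8,4), (9,2).

13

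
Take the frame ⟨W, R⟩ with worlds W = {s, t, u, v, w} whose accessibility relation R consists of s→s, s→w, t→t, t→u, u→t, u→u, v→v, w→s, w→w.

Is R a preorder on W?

Reflexive: yes — every world is R-related to itself.
Transitive: yes — every two-step R-path is closed by a direct edge.
So R is a preorder.

Yes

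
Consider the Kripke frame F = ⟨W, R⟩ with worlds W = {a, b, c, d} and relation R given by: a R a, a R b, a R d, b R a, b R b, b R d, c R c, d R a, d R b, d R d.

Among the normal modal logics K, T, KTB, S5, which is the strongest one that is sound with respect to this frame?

S5

Reflexive (axiom T): yes — every world is R-related to itself.
Symmetric (axiom B): yes — every pair in R has its reverse in R.
Euclidean (axiom 5): yes — any two successors of a common world are R-related.
So F validates K, T, KTB, S5. The strongest is S5.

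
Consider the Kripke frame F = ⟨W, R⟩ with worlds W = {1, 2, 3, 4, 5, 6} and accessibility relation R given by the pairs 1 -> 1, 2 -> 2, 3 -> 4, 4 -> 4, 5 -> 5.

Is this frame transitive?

Yes

Transitive: yes — every two-step R-path is closed by a direct edge.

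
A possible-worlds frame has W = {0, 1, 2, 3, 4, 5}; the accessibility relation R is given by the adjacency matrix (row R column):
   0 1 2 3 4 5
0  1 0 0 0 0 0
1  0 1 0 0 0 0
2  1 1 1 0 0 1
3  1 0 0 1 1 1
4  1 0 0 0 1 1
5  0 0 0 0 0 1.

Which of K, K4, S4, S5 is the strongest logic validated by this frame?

S4

Transitive (axiom 4): yes — every two-step R-path is closed by a direct edge.
Reflexive (axiom T): yes — every world is R-related to itself.
Euclidean (axiom 5): no — 2 R 0 and 2 R 1, but not 0 R 1.
So F validates K, K4, S4; S5 would additionally require R to be Euclidean. The strongest is S4.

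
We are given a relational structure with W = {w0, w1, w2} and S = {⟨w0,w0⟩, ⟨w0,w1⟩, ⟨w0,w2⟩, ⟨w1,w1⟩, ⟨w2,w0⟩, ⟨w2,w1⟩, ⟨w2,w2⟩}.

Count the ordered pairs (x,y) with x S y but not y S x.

2

Enumerating: (w0,w1), (w2,w1).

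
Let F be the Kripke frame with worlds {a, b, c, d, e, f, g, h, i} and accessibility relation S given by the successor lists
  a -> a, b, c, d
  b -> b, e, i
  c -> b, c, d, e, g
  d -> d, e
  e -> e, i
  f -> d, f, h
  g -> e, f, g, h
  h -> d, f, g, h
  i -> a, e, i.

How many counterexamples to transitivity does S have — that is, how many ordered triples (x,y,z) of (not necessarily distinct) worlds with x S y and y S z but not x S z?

22

Enumerating: (a,b,e), (a,b,i), (a,c,e), (a,c,g), (a,d,e), (b,i,a), (c,b,i), (c,e,i), (c,g,f), (c,g,h), (d,e,i), (e,i,a), … and 10 more.
Total: 22.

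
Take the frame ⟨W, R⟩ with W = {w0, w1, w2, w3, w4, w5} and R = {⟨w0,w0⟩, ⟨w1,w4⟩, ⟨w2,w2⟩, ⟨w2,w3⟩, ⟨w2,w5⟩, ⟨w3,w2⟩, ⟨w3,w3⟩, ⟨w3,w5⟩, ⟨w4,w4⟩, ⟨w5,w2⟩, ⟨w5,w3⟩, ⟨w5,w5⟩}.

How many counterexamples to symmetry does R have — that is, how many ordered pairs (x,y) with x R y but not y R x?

Enumerating: (w1,w4).

1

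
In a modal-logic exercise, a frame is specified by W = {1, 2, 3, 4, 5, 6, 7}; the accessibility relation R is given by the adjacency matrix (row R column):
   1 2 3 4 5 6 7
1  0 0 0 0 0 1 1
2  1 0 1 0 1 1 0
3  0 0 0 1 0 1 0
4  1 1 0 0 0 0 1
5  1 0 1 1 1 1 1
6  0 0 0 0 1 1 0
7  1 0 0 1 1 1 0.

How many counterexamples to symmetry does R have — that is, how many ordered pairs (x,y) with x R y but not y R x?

Enumerating: (1,6), (2,1), (2,3), (2,5), (2,6), (3,4), (3,6), (4,1), (4,2), (5,1), (5,3), (5,4), (7,6).

13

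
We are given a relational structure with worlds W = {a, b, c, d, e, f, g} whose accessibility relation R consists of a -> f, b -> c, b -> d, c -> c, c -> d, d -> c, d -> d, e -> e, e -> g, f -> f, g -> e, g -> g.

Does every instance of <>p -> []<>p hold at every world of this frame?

Yes

Axiom 5 corresponds to the accessibility relation being Euclidean.
Euclidean: yes — any two successors of a common world are R-related.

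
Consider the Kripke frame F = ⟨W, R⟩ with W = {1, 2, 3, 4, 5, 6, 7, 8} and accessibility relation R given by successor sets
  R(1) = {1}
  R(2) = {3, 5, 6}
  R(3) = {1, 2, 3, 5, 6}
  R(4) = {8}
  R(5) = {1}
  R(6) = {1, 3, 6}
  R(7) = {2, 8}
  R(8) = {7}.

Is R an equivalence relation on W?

No

Reflexive: no — 2 is not related to itself.
Symmetric: no — 2 R 5 but not 5 R 2.
Transitive: no — 2 R 3 and 3 R 1, but not 2 R 1.
So R is not an equivalence relation.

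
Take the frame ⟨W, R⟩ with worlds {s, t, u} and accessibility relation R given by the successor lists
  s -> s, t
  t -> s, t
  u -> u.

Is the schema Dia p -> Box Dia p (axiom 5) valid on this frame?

Yes

The schema 5 characterises exactly the Euclidean frames.
Euclidean: yes — any two successors of a common world are R-related.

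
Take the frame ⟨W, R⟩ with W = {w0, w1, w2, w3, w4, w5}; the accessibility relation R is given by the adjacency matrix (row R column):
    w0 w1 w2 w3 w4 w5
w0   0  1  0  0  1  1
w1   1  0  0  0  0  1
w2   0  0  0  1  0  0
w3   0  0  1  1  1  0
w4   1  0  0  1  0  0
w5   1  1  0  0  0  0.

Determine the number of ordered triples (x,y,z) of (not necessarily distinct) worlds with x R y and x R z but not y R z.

18

Enumerating: (w0,w1,w1), (w0,w1,w4), (w0,w4,w1), (w0,w4,w4), (w0,w4,w5), (w0,w5,w4), (w0,w5,w5), (w1,w0,w0), (w1,w5,w5), (w3,w2,w2), (w3,w2,w4), (w3,w4,w2), (w3,w4,w4), (w4,w0,w0), (w4,w0,w3), (w4,w3,w0), (w5,w0,w0), (w5,w1,w1).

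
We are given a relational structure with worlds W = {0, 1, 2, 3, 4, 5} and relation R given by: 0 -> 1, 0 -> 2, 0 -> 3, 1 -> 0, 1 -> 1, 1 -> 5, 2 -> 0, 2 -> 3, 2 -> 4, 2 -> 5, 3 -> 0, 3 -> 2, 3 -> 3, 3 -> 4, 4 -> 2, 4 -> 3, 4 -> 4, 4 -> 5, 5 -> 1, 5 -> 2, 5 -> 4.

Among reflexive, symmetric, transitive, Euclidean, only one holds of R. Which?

Reflexive: no — 0 is not related to itself.
Symmetric: yes — every pair in R has its reverse in R.
Transitive: no — 0 R 1 and 1 R 5, but not 0 R 5.
Euclidean: no — 0 R 1 and 0 R 2, but not 1 R 2.
Only symmetric holds.

symmetric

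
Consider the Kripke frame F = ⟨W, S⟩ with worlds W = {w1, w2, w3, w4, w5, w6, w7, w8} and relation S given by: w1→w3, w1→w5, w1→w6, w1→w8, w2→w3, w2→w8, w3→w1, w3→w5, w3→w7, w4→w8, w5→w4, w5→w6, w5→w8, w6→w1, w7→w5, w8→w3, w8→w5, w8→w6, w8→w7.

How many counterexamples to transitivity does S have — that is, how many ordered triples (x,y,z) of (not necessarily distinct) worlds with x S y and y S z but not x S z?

Enumerating: (w1,w3,w1), (w1,w3,w7), (w1,w5,w4), (w1,w6,w1), (w1,w8,w7), (w2,w3,w1), (w2,w3,w5), (w2,w3,w7), (w2,w8,w5), (w2,w8,w6), (w2,w8,w7), (w3,w1,w3), … and 24 more.
Total: 36.

36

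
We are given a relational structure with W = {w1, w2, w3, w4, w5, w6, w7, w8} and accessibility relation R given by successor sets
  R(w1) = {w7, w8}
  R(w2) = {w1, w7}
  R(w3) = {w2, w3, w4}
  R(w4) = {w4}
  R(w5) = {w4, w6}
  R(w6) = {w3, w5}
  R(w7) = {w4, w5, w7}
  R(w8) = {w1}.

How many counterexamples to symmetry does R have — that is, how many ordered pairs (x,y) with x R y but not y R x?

9

Enumerating: (w1,w7), (w2,w1), (w2,w7), (w3,w2), (w3,w4), (w5,w4), (w6,w3), (w7,w4), (w7,w5).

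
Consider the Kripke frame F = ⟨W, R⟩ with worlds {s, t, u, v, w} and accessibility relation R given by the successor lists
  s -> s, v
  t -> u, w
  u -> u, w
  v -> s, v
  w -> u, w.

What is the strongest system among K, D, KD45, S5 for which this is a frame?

Serial (axiom D): yes — every world has a successor (e.g. s R s).
Euclidean (axiom 5): yes — any two successors of a common world are R-related.
Transitive (axiom 4): yes — every two-step R-path is closed by a direct edge.
Reflexive (axiom T): no — t is not related to itself.
So F validates K, D, KD45; S5 would additionally require R to be reflexive. The strongest is KD45.

KD45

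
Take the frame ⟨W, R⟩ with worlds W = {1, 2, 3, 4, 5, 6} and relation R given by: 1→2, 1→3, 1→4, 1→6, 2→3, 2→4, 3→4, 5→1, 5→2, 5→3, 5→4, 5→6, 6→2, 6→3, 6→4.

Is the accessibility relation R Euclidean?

Euclidean: no — 1 R 2 and 1 R 6, but not 2 R 6.

No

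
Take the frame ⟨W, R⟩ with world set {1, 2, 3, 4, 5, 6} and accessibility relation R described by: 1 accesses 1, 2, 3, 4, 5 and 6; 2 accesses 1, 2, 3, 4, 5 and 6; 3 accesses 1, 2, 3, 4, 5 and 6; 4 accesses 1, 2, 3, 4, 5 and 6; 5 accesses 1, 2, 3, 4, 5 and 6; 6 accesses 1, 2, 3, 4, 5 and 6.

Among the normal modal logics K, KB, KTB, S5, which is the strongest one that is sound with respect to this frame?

Symmetric (axiom B): yes — every pair in R has its reverse in R.
Reflexive (axiom T): yes — every world is R-related to itself.
Euclidean (axiom 5): yes — any two successors of a common world are R-related.
So F validates K, KB, KTB, S5. The strongest is S5.

S5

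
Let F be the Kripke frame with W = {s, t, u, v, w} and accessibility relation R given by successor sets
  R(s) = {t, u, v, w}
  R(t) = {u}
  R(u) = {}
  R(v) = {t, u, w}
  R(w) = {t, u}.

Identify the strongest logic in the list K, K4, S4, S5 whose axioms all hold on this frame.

K4

Transitive (axiom 4): yes — every two-step R-path is closed by a direct edge.
Reflexive (axiom T): no — s is not related to itself.
Euclidean (axiom 5): no — s R t and s R v, but not t R v.
So F validates K, K4; S4 would additionally require R to be reflexive. The strongest is K4.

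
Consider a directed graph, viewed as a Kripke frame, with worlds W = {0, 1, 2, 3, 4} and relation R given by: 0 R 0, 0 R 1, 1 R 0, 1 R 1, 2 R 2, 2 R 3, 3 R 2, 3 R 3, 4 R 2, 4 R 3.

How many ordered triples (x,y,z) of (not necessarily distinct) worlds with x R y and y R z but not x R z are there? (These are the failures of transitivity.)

R is transitive; there are no such tuples.

0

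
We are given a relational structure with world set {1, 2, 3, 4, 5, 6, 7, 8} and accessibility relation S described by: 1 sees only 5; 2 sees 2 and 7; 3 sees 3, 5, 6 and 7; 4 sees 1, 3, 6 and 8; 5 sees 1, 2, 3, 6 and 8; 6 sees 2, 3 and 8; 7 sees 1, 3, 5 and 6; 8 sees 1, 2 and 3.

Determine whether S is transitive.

Transitive: no — 1 S 5 and 5 S 2, but not 1 S 2.

No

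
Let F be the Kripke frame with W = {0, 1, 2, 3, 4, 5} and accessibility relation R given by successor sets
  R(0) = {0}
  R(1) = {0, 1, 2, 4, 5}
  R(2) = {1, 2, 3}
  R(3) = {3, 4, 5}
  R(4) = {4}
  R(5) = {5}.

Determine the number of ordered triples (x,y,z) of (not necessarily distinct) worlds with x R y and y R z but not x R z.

6

Enumerating: (1,2,3), (2,1,0), (2,1,4), (2,1,5), (2,3,4), (2,3,5).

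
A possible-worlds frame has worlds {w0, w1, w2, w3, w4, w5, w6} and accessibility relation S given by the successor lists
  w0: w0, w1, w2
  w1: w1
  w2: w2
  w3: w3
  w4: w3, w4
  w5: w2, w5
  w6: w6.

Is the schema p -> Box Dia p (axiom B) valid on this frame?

Axiom B corresponds to the accessibility relation being symmetric.
Symmetric: no — w0 S w1 but not w1 S w0.

No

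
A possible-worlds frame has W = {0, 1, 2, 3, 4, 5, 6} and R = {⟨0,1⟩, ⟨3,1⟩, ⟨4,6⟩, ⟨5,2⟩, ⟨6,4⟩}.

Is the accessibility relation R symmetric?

No

Symmetric: no — 0 R 1 but not 1 R 0.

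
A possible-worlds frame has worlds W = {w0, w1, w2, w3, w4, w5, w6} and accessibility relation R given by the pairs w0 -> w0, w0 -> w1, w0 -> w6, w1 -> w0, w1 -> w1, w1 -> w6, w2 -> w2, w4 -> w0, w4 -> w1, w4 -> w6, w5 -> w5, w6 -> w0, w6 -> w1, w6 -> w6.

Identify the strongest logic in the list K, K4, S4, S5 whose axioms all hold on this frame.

Transitive (axiom 4): yes — every two-step R-path is closed by a direct edge.
Reflexive (axiom T): no — w3 is not related to itself.
Euclidean (axiom 5): yes — any two successors of a common world are R-related.
So F validates K, K4; S4 would additionally require R to be reflexive. The strongest is K4.

K4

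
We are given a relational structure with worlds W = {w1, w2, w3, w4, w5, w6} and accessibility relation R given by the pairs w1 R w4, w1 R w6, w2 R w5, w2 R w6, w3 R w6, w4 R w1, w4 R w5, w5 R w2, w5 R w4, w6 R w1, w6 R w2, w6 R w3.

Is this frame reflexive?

Reflexive: no — w1 is not related to itself.

No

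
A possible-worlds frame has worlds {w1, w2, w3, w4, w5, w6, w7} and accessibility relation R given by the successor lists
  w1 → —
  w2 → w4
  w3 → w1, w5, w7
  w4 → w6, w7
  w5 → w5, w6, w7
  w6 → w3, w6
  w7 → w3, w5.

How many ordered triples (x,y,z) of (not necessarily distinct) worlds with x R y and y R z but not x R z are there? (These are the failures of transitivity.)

Enumerating: (w2,w4,w6), (w2,w4,w7), (w3,w5,w6), (w3,w7,w3), (w4,w6,w3), (w4,w7,w3), (w4,w7,w5), (w5,w6,w3), (w5,w7,w3), (w6,w3,w1), (w6,w3,w5), (w6,w3,w7), (w7,w3,w1), (w7,w3,w7), (w7,w5,w6), (w7,w5,w7).

16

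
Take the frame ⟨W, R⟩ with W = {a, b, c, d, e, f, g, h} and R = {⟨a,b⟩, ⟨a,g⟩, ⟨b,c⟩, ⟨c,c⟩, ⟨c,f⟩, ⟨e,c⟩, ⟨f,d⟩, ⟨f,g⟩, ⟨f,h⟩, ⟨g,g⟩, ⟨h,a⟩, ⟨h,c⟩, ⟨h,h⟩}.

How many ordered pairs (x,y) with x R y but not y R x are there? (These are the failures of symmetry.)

Enumerating: (a,b), (a,g), (b,c), (c,f), (e,c), (f,d), (f,g), (f,h), (h,a), (h,c).

10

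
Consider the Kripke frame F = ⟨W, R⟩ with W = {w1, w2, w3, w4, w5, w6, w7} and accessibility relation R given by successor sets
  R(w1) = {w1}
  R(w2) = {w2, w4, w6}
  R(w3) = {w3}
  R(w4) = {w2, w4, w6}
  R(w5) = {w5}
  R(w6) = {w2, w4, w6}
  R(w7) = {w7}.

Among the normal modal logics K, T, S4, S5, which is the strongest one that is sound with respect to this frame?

S5

Reflexive (axiom T): yes — every world is R-related to itself.
Transitive (axiom 4): yes — every two-step R-path is closed by a direct edge.
Euclidean (axiom 5): yes — any two successors of a common world are R-related.
So F validates K, T, S4, S5. The strongest is S5.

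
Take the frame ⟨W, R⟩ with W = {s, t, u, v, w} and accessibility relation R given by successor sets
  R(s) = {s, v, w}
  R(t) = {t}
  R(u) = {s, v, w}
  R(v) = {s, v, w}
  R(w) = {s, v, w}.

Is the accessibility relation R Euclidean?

Yes

Euclidean: yes — any two successors of a common world are R-related.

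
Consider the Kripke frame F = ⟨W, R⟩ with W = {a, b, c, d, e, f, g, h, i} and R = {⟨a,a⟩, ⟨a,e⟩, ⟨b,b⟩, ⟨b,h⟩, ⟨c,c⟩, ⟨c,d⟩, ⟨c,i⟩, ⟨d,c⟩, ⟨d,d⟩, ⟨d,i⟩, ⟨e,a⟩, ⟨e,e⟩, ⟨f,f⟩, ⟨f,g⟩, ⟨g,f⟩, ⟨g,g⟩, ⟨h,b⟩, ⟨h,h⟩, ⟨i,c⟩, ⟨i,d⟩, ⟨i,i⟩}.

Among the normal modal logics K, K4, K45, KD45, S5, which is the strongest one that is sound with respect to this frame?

S5

Transitive (axiom 4): yes — every two-step R-path is closed by a direct edge.
Euclidean (axiom 5): yes — any two successors of a common world are R-related.
Serial (axiom D): yes — every world has a successor (e.g. a R a).
Reflexive (axiom T): yes — every world is R-related to itself.
So F validates K, K4, K45, KD45, S5. The strongest is S5.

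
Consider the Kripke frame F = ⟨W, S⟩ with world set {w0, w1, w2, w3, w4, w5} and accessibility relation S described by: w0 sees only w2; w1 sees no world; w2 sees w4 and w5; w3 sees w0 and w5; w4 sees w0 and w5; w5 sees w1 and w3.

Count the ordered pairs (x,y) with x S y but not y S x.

7

Enumerating: (w0,w2), (w2,w4), (w2,w5), (w3,w0), (w4,w0), (w4,w5), (w5,w1).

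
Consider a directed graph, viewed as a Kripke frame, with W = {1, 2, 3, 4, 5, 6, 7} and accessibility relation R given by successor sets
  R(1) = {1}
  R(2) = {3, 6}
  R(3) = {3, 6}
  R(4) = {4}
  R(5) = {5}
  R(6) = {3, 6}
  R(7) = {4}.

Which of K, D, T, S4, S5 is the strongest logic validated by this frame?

Serial (axiom D): yes — every world has a successor (e.g. 1 R 1).
Reflexive (axiom T): no — 2 is not related to itself.
Transitive (axiom 4): yes — every two-step R-path is closed by a direct edge.
Euclidean (axiom 5): yes — any two successors of a common world are R-related.
So F validates K, D; T would additionally require R to be reflexive. The strongest is D.

D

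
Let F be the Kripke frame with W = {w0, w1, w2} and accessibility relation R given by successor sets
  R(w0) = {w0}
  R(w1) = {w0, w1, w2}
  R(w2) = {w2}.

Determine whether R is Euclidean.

Euclidean: no — w1 R w0 and w1 R w2, but not w0 R w2.

No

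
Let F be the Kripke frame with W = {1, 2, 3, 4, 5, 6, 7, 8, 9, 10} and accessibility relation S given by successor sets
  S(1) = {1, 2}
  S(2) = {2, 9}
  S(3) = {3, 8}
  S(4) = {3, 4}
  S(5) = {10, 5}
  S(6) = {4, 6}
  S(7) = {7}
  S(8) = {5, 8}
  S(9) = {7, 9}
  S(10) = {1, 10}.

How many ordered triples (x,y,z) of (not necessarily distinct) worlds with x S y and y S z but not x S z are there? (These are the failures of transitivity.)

8

Enumerating: (1,2,9), (10,1,2), (2,9,7), (3,8,5), (4,3,8), (5,10,1), (6,4,3), (8,5,10).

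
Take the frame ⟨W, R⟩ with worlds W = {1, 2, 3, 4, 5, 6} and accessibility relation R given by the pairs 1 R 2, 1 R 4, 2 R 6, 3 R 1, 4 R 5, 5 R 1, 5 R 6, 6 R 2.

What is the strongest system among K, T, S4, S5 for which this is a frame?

K

Reflexive (axiom T): no — 1 is not related to itself.
Transitive (axiom 4): no — 1 R 2 and 2 R 6, but not 1 R 6.
Euclidean (axiom 5): no — 1 R 2 and 1 R 4, but not 2 R 4.
So F validates K; T would additionally require R to be reflexive. The strongest is K.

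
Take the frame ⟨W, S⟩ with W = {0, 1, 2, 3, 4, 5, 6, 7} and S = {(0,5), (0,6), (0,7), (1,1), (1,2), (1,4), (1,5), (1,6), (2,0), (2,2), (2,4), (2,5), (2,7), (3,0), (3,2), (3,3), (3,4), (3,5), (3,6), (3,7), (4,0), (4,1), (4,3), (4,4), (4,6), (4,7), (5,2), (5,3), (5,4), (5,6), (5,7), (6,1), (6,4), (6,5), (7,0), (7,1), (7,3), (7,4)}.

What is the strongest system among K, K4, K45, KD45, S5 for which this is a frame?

K

Transitive (axiom 4): no — 0 S 5 and 5 S 2, but not 0 S 2.
Euclidean (axiom 5): no — 0 S 6 and 0 S 7, but not 6 S 7.
Serial (axiom D): yes — every world has a successor (e.g. 0 S 5).
Reflexive (axiom T): no — 0 is not related to itself.
So F validates K; K4 would additionally require S to be transitive. The strongest is K.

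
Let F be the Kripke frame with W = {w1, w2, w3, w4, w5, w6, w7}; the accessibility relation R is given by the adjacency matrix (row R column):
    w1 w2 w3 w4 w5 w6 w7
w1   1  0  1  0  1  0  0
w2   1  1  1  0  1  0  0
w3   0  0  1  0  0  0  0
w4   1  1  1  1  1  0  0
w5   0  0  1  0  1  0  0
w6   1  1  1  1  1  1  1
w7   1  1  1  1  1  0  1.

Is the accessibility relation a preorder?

Reflexive: yes — every world is R-related to itself.
Transitive: yes — every two-step R-path is closed by a direct edge.
So R is a preorder.

Yes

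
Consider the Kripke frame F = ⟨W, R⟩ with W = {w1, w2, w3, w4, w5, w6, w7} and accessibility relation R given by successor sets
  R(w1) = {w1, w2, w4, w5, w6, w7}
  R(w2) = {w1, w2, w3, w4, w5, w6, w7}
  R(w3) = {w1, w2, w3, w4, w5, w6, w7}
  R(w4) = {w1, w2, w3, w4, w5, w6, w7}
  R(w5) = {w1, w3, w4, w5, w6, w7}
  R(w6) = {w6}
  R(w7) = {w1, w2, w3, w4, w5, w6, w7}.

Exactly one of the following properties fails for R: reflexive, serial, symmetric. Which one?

symmetric

Reflexive: yes — every world is R-related to itself.
Serial: yes — every world has a successor (e.g. w1 R w1).
Symmetric: no — w1 R w6 but not w6 R w1.
Only symmetric fails.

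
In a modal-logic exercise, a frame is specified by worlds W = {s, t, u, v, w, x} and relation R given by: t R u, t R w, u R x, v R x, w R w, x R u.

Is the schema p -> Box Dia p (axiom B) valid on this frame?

By correspondence theory, B is valid on a frame iff R is symmetric.
Symmetric: no — t R u but not u R t.

No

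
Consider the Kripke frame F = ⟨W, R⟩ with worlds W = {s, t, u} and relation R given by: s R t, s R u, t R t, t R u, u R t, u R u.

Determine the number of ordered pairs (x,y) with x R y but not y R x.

Enumerating: (s,t), (s,u).

2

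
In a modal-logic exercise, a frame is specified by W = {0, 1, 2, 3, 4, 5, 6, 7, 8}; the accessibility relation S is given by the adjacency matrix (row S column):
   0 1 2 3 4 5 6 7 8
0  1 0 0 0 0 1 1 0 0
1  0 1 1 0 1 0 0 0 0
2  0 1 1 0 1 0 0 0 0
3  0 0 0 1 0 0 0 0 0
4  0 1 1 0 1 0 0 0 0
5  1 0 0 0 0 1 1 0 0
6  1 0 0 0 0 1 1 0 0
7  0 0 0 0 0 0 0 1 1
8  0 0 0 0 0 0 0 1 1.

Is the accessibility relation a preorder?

Yes

Reflexive: yes — every world is S-related to itself.
Transitive: yes — every two-step S-path is closed by a direct edge.
So S is a preorder.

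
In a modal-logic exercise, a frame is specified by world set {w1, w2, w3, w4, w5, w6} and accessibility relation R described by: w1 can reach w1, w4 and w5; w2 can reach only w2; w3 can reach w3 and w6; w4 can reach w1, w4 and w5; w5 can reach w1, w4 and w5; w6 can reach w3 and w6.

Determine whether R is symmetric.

Symmetric: yes — every pair in R has its reverse in R.

Yes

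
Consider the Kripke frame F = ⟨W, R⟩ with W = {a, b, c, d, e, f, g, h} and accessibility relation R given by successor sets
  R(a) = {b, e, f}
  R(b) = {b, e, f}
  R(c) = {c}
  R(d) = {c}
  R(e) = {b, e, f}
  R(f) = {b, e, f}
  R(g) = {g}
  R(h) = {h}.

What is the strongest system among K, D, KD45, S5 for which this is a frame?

KD45

Serial (axiom D): yes — every world has a successor (e.g. a R b).
Euclidean (axiom 5): yes — any two successors of a common world are R-related.
Transitive (axiom 4): yes — every two-step R-path is closed by a direct edge.
Reflexive (axiom T): no — a is not related to itself.
So F validates K, D, KD45; S5 would additionally require R to be reflexive. The strongest is KD45.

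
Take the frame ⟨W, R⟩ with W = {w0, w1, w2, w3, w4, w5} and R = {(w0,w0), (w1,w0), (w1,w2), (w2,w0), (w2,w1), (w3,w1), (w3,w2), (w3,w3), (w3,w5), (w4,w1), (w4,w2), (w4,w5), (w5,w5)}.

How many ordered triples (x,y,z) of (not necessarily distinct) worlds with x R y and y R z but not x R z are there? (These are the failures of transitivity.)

6

Enumerating: (w1,w2,w1), (w2,w1,w2), (w3,w1,w0), (w3,w2,w0), (w4,w1,w0), (w4,w2,w0).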